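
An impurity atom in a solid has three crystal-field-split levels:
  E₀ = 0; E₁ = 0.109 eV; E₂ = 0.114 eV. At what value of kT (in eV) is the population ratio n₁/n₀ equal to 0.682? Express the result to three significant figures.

n₁/n₀ = exp[−(E₁−E₀)/kT] = 0.682.
⇒ (E₁−E₀)/kT = ln(1/0.682) = ln(1.4663) = 0.38274.
kT = 0.109 eV / 0.38274 = 0.285 eV.

0.285 eV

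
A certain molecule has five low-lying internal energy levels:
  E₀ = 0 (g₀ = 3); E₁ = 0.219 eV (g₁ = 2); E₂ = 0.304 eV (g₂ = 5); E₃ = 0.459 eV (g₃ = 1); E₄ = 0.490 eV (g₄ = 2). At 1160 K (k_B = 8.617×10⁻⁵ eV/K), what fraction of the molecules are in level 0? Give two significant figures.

k_BT = 8.617×10⁻⁵ × 1160 K = 0.09996 eV.
Eᵢ/kT = 0, 2.191, 3.041, 4.592, 4.902.
Z = Σ gᵢe^(−Eᵢ/kT) = 3·e^(−0) + 2·e^(−2.191) + 5·e^(−3.041) + 1·e^(−4.592) + 2·e^(−4.902) = 3.000 + 0.2236 + 0.2389 + 0.01013 + 0.01486 = 3.487.
P₀ = g₀ e^(−E₀/kT) / Z = 3.000/3.487 = 0.86.

0.86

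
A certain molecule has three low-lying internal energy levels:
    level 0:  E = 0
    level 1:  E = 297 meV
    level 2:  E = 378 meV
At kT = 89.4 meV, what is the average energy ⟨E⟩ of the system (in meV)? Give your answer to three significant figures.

Eᵢ/kT = 0, 3.3221, 4.2282.
Z = Σ e^(−Eᵢ/kT) = e^(−0) + e^(−3.3221) + e^(−4.2282) = 1.0000 + 0.036077 + 0.014579 = 1.0507.
⟨E⟩ = Σ Eᵢ e^(−Eᵢ/kT) / Z = (0·1.0000 + 297·0.036077 + 378·0.014579) / 1.0507 = 15.4 meV.

15.4 meV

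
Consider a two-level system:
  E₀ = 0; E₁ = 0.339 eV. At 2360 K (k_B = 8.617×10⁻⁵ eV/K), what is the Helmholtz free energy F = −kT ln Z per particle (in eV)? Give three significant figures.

k_BT = 8.617×10⁻⁵ × 2360 K = 0.20336 eV.
Eᵢ/kT = 0, 1.6670.
Z = Σ e^(−Eᵢ/kT) = e^(−0) + e^(−1.6670) = 1.0000 + 0.18881 = 1.1888.
F = −kT ln Z = −0.20336 × ln(1.1888) = −0.20336 × 0.17294 = -0.0352 eV.

-0.0352 eV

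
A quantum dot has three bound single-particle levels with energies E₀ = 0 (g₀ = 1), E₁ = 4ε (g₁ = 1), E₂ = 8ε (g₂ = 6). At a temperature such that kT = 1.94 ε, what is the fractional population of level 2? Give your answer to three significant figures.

0.0793

Eᵢ/kT = 0, 2.0619, 4.1237.
Z = Σ gᵢe^(−Eᵢ/kT) = 1·e^(−0) + 1·e^(−2.0619) + 6·e^(−4.1237) = 1.0000 + 0.12721 + 0.097107 = 1.2243.
P₂ = g₂ e^(−E₂/kT) / Z = 0.097107/1.2243 = 0.0793.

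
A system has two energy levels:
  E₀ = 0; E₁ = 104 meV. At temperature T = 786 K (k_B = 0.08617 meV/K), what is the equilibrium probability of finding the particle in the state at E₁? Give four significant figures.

0.1772

k_BT = 0.08617 × 786 K = 67.7296 meV.
Eᵢ/kT = 0, 1.53552.
Z = Σ e^(−Eᵢ/kT) = e^(−0) + e^(−1.53552) = 1.00000 + 0.215344 = 1.21534.
P₁ = e^(−E₁/kT) / Z = 0.215344/1.21534 = 0.1772.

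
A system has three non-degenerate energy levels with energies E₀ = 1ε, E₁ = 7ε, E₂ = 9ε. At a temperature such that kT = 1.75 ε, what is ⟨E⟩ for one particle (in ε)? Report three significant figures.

1.27 ε

Eᵢ/kT = 0.57143, 4.0000, 5.1429.
Z = Σ e^(−Eᵢ/kT) = e^(−0.57143) + e^(−4.0000) + e^(−5.1429) = 0.56472 + 0.018316 + 0.0058407 = 0.58888.
⟨E⟩ = Σ Eᵢ e^(−Eᵢ/kT) / Z = (1·0.56472 + 7·0.018316 + 9·0.0058407) / 0.58888 = 1.27 ε.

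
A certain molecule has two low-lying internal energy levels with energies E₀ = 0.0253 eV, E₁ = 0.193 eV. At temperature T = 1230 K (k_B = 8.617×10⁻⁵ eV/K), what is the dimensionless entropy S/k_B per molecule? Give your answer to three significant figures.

0.457

k_BT = 8.617×10⁻⁵ × 1230 K = 0.10599 eV.
Eᵢ/kT = 0.23870, 1.8209.
Z = Σ e^(−Eᵢ/kT) = e^(−0.23870) + e^(−1.8209) = 0.78765 + 0.16188 = 0.94953.
⟨E⟩ = Σ EᵢPᵢ = 0.053890 eV.
S/k_B = ln Z + ⟨E⟩/kT = ln(0.94953) + 0.053890/0.10599 = -0.051788 + 0.50844 = 0.457.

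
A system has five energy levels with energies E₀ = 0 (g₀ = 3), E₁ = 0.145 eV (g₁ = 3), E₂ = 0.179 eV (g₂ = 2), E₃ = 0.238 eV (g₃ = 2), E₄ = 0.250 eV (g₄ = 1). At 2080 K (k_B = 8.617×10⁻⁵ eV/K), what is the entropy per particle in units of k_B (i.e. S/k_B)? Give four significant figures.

k_BT = 8.617×10⁻⁵ × 2080 K = 0.179234 eV.
Eᵢ/kT = 0, 0.808998, 0.998694, 1.32787, 1.39482.
Z = Σ gᵢe^(−Eᵢ/kT) = 3·e^(−0) + 3·e^(−0.808998) + 2·e^(−0.998694) + 2·e^(−1.32787) + 1·e^(−1.39482) = 3.00000 + 1.33591 + 0.736720 + 0.530082 + 0.247878 = 5.85059.
⟨E⟩ = Σ EᵢPᵢ = 0.0878046 eV.
S/k_B = ln Z + ⟨E⟩/kT = ln(5.85059) + 0.0878046/0.179234 = 1.76654 + 0.489888 = 2.256.

2.256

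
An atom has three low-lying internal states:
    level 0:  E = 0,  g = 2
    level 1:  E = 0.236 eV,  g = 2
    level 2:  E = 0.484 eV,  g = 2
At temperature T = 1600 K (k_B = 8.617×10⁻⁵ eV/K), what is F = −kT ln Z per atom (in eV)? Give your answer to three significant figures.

k_BT = 8.617×10⁻⁵ × 1600 K = 0.13787 eV.
Eᵢ/kT = 0, 1.7118, 3.5106.
Z = Σ gᵢe^(−Eᵢ/kT) = 2·e^(−0) + 2·e^(−1.7118) + 2·e^(−3.5106) = 2.0000 + 0.36108 + 0.059758 = 2.4208.
F = −kT ln Z = −0.13787 × ln(2.4208) = −0.13787 × 0.88410 = -0.122 eV.

-0.122 eV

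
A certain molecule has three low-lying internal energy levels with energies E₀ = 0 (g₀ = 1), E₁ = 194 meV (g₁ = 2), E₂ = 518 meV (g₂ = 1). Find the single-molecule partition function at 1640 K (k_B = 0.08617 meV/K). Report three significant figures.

k_BT = 0.08617 × 1640 K = 141.32 meV.
Eᵢ/kT = 0, 1.3728, 3.6654.
Z = Σ gᵢe^(−Eᵢ/kT) = 1·e^(−0) + 2·e^(−1.3728) + 1·e^(−3.6654) = 1.0000 + 0.50679 + 0.025594 = 1.5324.

Z = 1.53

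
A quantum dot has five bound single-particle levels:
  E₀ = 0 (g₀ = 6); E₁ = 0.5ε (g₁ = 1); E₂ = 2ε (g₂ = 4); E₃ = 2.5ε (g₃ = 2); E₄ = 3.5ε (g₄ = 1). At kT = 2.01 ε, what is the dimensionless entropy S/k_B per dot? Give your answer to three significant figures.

Eᵢ/kT = 0, 0.24876, 0.99502, 1.2438, 1.7413.
Z = Σ gᵢe^(−Eᵢ/kT) = 6·e^(−0) + 1·e^(−0.24876) + 4·e^(−0.99502) + 2·e^(−1.2438) + 1·e^(−1.7413) = 6.0000 + 0.77977 + 1.4789 + 0.57657 + 0.17529 = 9.0105.
⟨E⟩ = Σ EᵢPᵢ = 0.59959 ε.
S/k_B = ln Z + ⟨E⟩/kT = ln(9.0105) + 0.59959/2.01 = 2.1984 + 0.29830 = 2.50.

2.50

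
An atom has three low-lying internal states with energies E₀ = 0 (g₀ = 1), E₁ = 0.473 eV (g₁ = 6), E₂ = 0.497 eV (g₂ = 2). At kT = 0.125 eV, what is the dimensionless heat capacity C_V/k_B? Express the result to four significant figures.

1.848

Eᵢ/kT = 0, 3.78400, 3.97600.
Z = Σ gᵢe^(−Eᵢ/kT) = 1·e^(−0) + 6·e^(−3.78400) + 2·e^(−3.97600) = 1.00000 + 0.136389 + 0.0375211 = 1.17391.
⟨E⟩ = 0.0708402 eV, ⟨E²⟩ = 0.0338886 eV².
C_V/k_B = (⟨E²⟩ − ⟨E⟩²)/(kT)² = (0.0338886 − 0.00501833)/0.0156250 = 1.848.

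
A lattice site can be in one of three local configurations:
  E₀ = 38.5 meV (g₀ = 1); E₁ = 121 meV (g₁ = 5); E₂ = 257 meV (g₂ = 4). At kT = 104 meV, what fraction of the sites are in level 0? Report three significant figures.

Eᵢ/kT = 0.37019, 1.1635, 2.4712.
Z = Σ gᵢe^(−Eᵢ/kT) = 1·e^(−0.37019) + 5·e^(−1.1635) + 4·e^(−2.4712) = 0.69060 + 1.5620 + 0.33793 = 2.5905.
P₀ = g₀ e^(−E₀/kT) / Z = 0.69060/2.5905 = 0.267.

0.267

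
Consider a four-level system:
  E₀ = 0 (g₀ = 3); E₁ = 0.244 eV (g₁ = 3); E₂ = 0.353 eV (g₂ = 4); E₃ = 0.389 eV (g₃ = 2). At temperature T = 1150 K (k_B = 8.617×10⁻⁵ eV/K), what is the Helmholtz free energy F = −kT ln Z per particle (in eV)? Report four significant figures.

-0.1215 eV

k_BT = 8.617×10⁻⁵ × 1150 K = 0.0990955 eV.
Eᵢ/kT = 0, 2.46227, 3.56222, 3.92551.
Z = Σ gᵢe^(−Eᵢ/kT) = 3·e^(−0) + 3·e^(−2.46227) + 4·e^(−3.56222) + 2·e^(−3.92551) = 3.00000 + 0.255724 + 0.113503 + 0.0394641 = 3.40869.
F = −kT ln Z = −0.0990955 × ln(3.40869) = −0.0990955 × 1.22633 = -0.1215 eV.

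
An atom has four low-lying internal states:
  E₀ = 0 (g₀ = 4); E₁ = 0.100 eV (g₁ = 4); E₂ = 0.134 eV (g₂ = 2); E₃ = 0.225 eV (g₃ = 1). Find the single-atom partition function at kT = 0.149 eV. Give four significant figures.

Z = 7.079

Eᵢ/kT = 0, 0.671141, 0.899329, 1.51007.
Z = Σ gᵢe^(−Eᵢ/kT) = 4·e^(−0) + 4·e^(−0.671141) + 2·e^(−0.899329) + 1·e^(−1.51007) = 4.00000 + 2.04450 + 0.813685 + 0.220895 = 7.07908.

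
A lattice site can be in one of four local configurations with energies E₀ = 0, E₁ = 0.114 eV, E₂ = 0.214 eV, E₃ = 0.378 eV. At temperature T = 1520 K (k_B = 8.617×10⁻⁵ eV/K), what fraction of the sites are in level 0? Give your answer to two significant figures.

0.60

k_BT = 8.617×10⁻⁵ × 1520 K = 0.1310 eV.
Eᵢ/kT = 0, 0.8702, 1.634, 2.885.
Z = Σ e^(−Eᵢ/kT) = e^(−0) + e^(−0.8702) + e^(−1.634) + e^(−2.885) = 1.000 + 0.4189 + 0.1951 + 0.05585 = 1.670.
P₀ = e^(−E₀/kT) / Z = 1.000/1.670 = 0.60.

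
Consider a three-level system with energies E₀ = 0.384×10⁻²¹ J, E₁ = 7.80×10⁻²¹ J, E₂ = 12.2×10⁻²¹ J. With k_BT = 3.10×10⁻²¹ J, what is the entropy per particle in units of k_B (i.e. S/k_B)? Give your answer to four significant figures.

0.3796

Eᵢ/kT = 0.123871, 2.51613, 3.93548.
Z = Σ e^(−Eᵢ/kT) = e^(−0.123871) + e^(−2.51613) + e^(−3.93548) = 0.883494 + 0.0807716 + 0.0195363 = 0.983802.
⟨E⟩ = Σ EᵢPᵢ = 1.22751 ×10⁻²¹ J.
S/k_B = ln Z + ⟨E⟩/kT = ln(0.983802) + 1.22751/3.10 = -0.0163306 + 0.395971 = 0.3796.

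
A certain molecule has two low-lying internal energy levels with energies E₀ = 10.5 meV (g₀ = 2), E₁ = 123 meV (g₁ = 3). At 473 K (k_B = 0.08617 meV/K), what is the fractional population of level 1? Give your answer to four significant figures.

k_BT = 0.08617 × 473 K = 40.7584 meV.
Eᵢ/kT = 0.257616, 3.01778.
Z = Σ gᵢe^(−Eᵢ/kT) = 2·e^(−0.257616) + 3·e^(−3.01778) = 1.54578 + 0.146729 = 1.69251.
P₁ = g₁ e^(−E₁/kT) / Z = 0.146729/1.69251 = 0.08669.

0.08669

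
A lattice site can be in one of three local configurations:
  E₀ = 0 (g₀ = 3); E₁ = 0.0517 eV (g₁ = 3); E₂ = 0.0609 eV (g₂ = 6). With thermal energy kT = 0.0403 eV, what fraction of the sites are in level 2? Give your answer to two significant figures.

0.26

Eᵢ/kT = 0, 1.283, 1.511.
Z = Σ gᵢe^(−Eᵢ/kT) = 3·e^(−0) + 3·e^(−1.283) + 6·e^(−1.511) = 3.000 + 0.8316 + 1.324 = 5.156.
P₂ = g₂ e^(−E₂/kT) / Z = 1.324/5.156 = 0.26.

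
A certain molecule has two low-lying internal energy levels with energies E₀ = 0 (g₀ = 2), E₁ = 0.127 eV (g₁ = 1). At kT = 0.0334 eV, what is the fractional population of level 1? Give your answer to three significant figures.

0.0110

Eᵢ/kT = 0, 3.8024.
Z = Σ gᵢe^(−Eᵢ/kT) = 2·e^(−0) + 1·e^(−3.8024) = 2.0000 + 0.022317 = 2.0223.
P₁ = g₁ e^(−E₁/kT) / Z = 0.022317/2.0223 = 0.0110.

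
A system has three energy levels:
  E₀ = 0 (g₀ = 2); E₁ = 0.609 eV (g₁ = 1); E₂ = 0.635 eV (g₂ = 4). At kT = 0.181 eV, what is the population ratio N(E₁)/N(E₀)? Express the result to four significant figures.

n₁/n₀ = (g₁/g₀) exp[−(E₁−E₀)/kT] = (1/2) × exp(−(0.609 eV)/(0.181 eV)) = (1/2) × exp(-3.36464) = 0.01729.

0.01729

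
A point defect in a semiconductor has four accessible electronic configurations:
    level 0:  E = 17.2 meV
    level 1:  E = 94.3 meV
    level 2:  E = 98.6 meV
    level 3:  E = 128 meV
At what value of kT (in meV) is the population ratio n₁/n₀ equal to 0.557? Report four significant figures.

131.8 meV

n₁/n₀ = exp[−(E₁−E₀)/kT] = 0.557.
⇒ (E₁−E₀)/kT = ln(1/0.557) = ln(1.79533) = 0.585189.
kT = 77.1 meV / 0.585189 = 131.8 meV.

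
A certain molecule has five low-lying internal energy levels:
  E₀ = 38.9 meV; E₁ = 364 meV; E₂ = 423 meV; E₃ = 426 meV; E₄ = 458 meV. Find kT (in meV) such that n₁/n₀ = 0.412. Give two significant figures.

n₁/n₀ = exp[−(E₁−E₀)/kT] = 0.412.
⇒ (E₁−E₀)/kT = ln(1/0.412) = ln(2.427) = 0.8867.
kT = 325.1 meV / 0.8867 = 370 meV.

370 meV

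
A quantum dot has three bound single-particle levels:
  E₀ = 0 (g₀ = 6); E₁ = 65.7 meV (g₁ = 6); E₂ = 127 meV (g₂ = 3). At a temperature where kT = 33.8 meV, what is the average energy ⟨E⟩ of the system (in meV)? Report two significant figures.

Eᵢ/kT = 0, 1.944, 3.757.
Z = Σ gᵢe^(−Eᵢ/kT) = 6·e^(−0) + 6·e^(−1.944) + 3·e^(−3.757) = 6.000 + 0.8588 + 0.07006 = 6.929.
⟨E⟩ = Σ Eᵢ gᵢe^(−Eᵢ/kT) / Z = (0·6.000 + 65.7·0.8588 + 127·0.07006) / 6.929 = 9.4 meV.

9.4 meV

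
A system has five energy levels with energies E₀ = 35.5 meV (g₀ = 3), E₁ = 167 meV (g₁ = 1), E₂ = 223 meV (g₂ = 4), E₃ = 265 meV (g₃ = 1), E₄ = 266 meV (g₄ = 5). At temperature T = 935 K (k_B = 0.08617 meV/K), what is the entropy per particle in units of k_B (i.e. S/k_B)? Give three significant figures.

1.93

k_BT = 0.08617 × 935 K = 80.569 meV.
Eᵢ/kT = 0.44062, 2.0728, 2.7678, 3.2891, 3.3015.
Z = Σ gᵢe^(−Eᵢ/kT) = 3·e^(−0.44062) + 1·e^(−2.0728) + 4·e^(−2.7678) + 1·e^(−3.2891) + 5·e^(−3.3015) = 1.9309 + 0.12583 + 0.25120 + 0.037287 + 0.18414 = 2.5294.
⟨E⟩ = Σ EᵢPᵢ = 80.826 meV.
S/k_B = ln Z + ⟨E⟩/kT = ln(2.5294) + 80.826/80.569 = 0.92798 + 1.0032 = 1.93.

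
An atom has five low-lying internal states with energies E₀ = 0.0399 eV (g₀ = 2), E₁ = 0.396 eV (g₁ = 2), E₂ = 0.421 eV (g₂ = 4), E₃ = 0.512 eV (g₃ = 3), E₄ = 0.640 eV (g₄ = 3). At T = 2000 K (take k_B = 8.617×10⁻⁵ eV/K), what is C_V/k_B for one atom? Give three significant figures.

1.33

k_BT = 8.617×10⁻⁵ × 2000 K = 0.17234 eV.
Eᵢ/kT = 0.23152, 2.2978, 2.4428, 2.9709, 3.7136.
Z = Σ gᵢe^(−Eᵢ/kT) = 2·e^(−0.23152) + 2·e^(−2.2978) + 4·e^(−2.4428) + 3·e^(−2.9709) + 3·e^(−3.7136) = 1.5867 + 0.20096 + 0.34767 + 0.15377 + 0.073169 = 2.3623.
⟨E⟩ = 0.17560 eV, ⟨E²⟩ = 0.070246 eV².
C_V/k_B = (⟨E²⟩ − ⟨E⟩²)/(kT)² = (0.070246 − 0.030835)/0.029701 = 1.33.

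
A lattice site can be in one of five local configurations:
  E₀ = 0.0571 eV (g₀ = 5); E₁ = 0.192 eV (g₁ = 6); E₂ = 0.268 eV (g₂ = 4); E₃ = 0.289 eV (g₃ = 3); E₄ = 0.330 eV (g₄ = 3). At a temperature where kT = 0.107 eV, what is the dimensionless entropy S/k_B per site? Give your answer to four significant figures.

2.644

Eᵢ/kT = 0.533645, 1.79439, 2.50467, 2.70093, 3.08411.
Z = Σ gᵢe^(−Eᵢ/kT) = 5·e^(−0.533645) + 6·e^(−1.79439) + 4·e^(−2.50467) + 3·e^(−2.70093) + 3·e^(−3.08411) = 2.93232 + 0.997373 + 0.326810 + 0.201429 + 0.137312 = 4.59524.
⟨E⟩ = Σ EᵢPᵢ = 0.119698 eV.
S/k_B = ln Z + ⟨E⟩/kT = ln(4.59524) + 0.119698/0.107 = 1.52502 + 1.11867 = 2.644.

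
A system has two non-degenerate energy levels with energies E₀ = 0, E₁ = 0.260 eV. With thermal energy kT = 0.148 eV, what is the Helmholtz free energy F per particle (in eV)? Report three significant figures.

-0.0236 eV

Eᵢ/kT = 0, 1.7568.
Z = Σ e^(−Eᵢ/kT) = e^(−0) + e^(−1.7568) = 1.0000 + 0.17260 = 1.1726.
F = −kT ln Z = −0.148 × ln(1.1726) = −0.148 × 0.15922 = -0.0236 eV.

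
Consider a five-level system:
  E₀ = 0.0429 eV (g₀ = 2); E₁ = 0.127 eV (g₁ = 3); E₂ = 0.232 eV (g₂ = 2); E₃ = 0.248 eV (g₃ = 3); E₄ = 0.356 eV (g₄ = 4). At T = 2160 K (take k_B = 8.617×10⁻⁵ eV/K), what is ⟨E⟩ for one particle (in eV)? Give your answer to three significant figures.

0.158 eV

k_BT = 8.617×10⁻⁵ × 2160 K = 0.18613 eV.
Eᵢ/kT = 0.23048, 0.68232, 1.2464, 1.3324, 1.9126.
Z = Σ gᵢe^(−Eᵢ/kT) = 2·e^(−0.23048) + 3·e^(−0.68232) + 2·e^(−1.2464) + 3·e^(−1.3324) + 4·e^(−1.9126) = 1.5883 + 1.5163 + 0.57508 + 0.79153 + 0.59078 = 5.0620.
⟨E⟩ = Σ Eᵢ gᵢe^(−Eᵢ/kT) / Z = (0.0429·1.5883 + 0.127·1.5163 + 0.232·0.57508 + 0.248·0.79153 + 0.356·0.59078) / 5.0620 = 0.158 eV.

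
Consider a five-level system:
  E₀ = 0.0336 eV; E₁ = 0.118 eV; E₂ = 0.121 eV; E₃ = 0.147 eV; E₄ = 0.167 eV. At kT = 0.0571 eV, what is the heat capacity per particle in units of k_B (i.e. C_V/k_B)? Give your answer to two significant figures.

Eᵢ/kT = 0.5884, 2.067, 2.119, 2.574, 2.925.
Z = Σ e^(−Eᵢ/kT) = e^(−0.5884) + e^(−2.067) + e^(−2.119) + e^(−2.574) + e^(−2.925) = 0.5552 + 0.1266 + 0.1202 + 0.07623 + 0.05366 = 0.9319.
⟨E⟩ = 0.07330 eV, ⟨E²⟩ = 0.007826 eV².
C_V/k_B = (⟨E²⟩ − ⟨E⟩²)/(kT)² = (0.007826 − 0.005373)/0.003260 = 0.75.

0.75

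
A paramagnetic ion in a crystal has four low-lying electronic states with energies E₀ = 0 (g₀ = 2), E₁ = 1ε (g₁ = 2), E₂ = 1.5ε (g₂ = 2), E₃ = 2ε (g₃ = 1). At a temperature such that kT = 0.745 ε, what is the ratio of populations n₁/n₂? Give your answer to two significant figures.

2.0

n₁/n₂ = (g₁/g₂) exp[−(E₁−E₂)/kT] = (2/2) × exp(−(-0.5ε)/(0.745ε)) = (2/2) × exp(0.6711) = 2.0.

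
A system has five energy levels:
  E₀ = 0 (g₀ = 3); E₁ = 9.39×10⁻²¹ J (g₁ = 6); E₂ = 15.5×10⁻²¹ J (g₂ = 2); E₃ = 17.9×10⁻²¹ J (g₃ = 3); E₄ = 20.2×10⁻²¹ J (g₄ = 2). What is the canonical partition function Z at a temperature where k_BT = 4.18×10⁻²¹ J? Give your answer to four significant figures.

Z = 3.741

Eᵢ/kT = 0, 2.24641, 3.70813, 4.28230, 4.83254.
Z = Σ gᵢe^(−Eᵢ/kT) = 3·e^(−0) + 6·e^(−2.24641) + 2·e^(−3.70813) + 3·e^(−4.28230) + 2·e^(−4.83254) = 3.00000 + 0.634670 + 0.0490467 + 0.0414326 + 0.0159325 = 3.74108.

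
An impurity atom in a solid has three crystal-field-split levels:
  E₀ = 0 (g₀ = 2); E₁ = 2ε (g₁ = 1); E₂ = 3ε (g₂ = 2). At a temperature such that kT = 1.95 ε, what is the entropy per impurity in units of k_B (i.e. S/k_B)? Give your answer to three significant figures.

Eᵢ/kT = 0, 1.0256, 1.5385.
Z = Σ gᵢe^(−Eᵢ/kT) = 2·e^(−0) + 1·e^(−1.0256) + 2·e^(−1.5385) = 2.0000 + 0.35858 + 0.42941 = 2.7880.
⟨E⟩ = Σ EᵢPᵢ = 0.71929 ε.
S/k_B = ln Z + ⟨E⟩/kT = ln(2.7880) + 0.71929/1.95 = 1.0253 + 0.36887 = 1.39.

1.39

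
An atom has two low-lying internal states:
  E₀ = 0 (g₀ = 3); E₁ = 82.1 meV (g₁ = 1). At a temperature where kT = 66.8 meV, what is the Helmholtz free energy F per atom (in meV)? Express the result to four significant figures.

-79.60 meV

Eᵢ/kT = 0, 1.22904.
Z = Σ gᵢe^(−Eᵢ/kT) = 3·e^(−0) + 1·e^(−1.22904) = 3.00000 + 0.292573 = 3.29257.
F = −kT ln Z = −66.8 × ln(3.29257) = −66.8 × 1.19167 = -79.60 meV.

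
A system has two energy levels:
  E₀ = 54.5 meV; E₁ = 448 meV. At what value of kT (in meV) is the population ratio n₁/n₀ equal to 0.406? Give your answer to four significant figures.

436.5 meV

n₁/n₀ = exp[−(E₁−E₀)/kT] = 0.406.
⇒ (E₁−E₀)/kT = ln(1/0.406) = ln(2.46305) = 0.901400.
kT = 393.5 meV / 0.901400 = 436.5 meV.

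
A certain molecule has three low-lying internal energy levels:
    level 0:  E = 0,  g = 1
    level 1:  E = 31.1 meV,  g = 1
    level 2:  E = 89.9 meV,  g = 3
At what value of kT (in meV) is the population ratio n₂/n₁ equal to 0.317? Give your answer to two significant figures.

n₂/n₁ = (g₂/g₁) exp[−(E₂−E₁)/kT] = 0.317.
⇒ (E₂−E₁)/kT = ln((3/1)/0.317) = ln(9.464) = 2.247.
kT = 58.8 meV / 2.247 = 26 meV.

26 meV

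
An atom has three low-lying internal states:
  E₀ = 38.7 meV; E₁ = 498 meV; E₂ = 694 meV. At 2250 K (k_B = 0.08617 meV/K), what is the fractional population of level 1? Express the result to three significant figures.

k_BT = 0.08617 × 2250 K = 193.88 meV.
Eᵢ/kT = 0.19961, 2.5686, 3.5795.
Z = Σ e^(−Eᵢ/kT) = e^(−0.19961) + e^(−2.5686) + e^(−3.5795) = 0.81905 + 0.076643 + 0.027890 = 0.92358.
P₁ = e^(−E₁/kT) / Z = 0.076643/0.92358 = 0.0830.

0.0830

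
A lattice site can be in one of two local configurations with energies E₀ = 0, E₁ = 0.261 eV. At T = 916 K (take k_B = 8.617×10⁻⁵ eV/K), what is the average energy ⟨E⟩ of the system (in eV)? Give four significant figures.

k_BT = 8.617×10⁻⁵ × 916 K = 0.0789317 eV.
Eᵢ/kT = 0, 3.30666.
Z = Σ e^(−Eᵢ/kT) = e^(−0) + e^(−3.30666) = 1.00000 + 0.0366383 = 1.03664.
⟨E⟩ = Σ Eᵢ e^(−Eᵢ/kT) / Z = (0·1.00000 + 0.261·0.0366383) / 1.03664 = 0.009225 eV.

0.009225 eV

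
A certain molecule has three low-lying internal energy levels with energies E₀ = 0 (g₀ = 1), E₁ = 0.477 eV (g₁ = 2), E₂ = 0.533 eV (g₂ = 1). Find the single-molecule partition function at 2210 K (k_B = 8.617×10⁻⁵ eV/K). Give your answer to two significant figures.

Z = 1.2

k_BT = 8.617×10⁻⁵ × 2210 K = 0.1904 eV.
Eᵢ/kT = 0, 2.505, 2.799.
Z = Σ gᵢe^(−Eᵢ/kT) = 1·e^(−0) + 2·e^(−2.505) + 1·e^(−2.799) = 1.000 + 0.1634 + 0.06087 = 1.224.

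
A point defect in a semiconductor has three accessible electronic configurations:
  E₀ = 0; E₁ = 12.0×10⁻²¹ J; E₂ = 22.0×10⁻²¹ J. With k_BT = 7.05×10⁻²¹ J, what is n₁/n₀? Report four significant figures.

n₁/n₀ = exp[−(E₁−E₀)/kT] = exp(−(12.0 ×10⁻²¹ J)/(7.05 ×10⁻²¹ J)) = exp(-1.70213) = 0.1823.

0.1823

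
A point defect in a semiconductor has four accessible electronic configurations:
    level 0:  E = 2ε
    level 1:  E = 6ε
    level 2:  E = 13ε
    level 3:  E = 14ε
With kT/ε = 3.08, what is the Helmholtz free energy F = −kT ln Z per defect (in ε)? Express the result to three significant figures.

1.14 ε

Eᵢ/kT = 0.64935, 1.9481, 4.2208, 4.5455.
Z = Σ e^(−Eᵢ/kT) = e^(−0.64935) + e^(−1.9481) + e^(−4.2208) + e^(−4.5455) = 0.52239 + 0.14254 + 0.014687 + 0.010615 = 0.69023.
F = −kT ln Z = −3.08 × ln(0.69023) = −3.08 × -0.37073 = 1.14 ε.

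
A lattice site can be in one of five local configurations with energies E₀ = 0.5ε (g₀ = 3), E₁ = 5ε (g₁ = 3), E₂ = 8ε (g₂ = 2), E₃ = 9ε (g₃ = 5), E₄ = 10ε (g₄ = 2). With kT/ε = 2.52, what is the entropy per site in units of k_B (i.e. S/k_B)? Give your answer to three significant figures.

Eᵢ/kT = 0.19841, 1.9841, 3.1746, 3.5714, 3.9683.
Z = Σ gᵢe^(−Eᵢ/kT) = 3·e^(−0.19841) + 3·e^(−1.9841) + 2·e^(−3.1746) + 5·e^(−3.5714) + 2·e^(−3.9683) = 2.4601 + 0.41251 + 0.083622 + 0.14058 + 0.037811 = 3.1346.
⟨E⟩ = Σ EᵢPᵢ = 1.7881 ε.
S/k_B = ln Z + ⟨E⟩/kT = ln(3.1346) + 1.7881/2.52 = 1.1425 + 0.70956 = 1.85.

1.85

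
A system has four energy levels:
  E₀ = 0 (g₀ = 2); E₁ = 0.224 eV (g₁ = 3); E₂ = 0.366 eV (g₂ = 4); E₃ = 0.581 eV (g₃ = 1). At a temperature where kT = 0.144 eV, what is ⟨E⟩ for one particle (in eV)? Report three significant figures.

0.0902 eV

Eᵢ/kT = 0, 1.5556, 2.5417, 4.0347.
Z = Σ gᵢe^(−Eᵢ/kT) = 2·e^(−0) + 3·e^(−1.5556) + 4·e^(−2.5417) + 1·e^(−4.0347) = 2.0000 + 0.63319 + 0.31493 + 0.017691 = 2.9658.
⟨E⟩ = Σ Eᵢ gᵢe^(−Eᵢ/kT) / Z = (0·2.0000 + 0.224·0.63319 + 0.366·0.31493 + 0.581·0.017691) / 2.9658 = 0.0902 eV.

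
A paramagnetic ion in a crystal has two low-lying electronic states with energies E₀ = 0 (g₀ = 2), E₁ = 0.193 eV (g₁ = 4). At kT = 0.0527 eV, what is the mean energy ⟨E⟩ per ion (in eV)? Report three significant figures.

Eᵢ/kT = 0, 3.6622.
Z = Σ gᵢe^(−Eᵢ/kT) = 2·e^(−0) + 4·e^(−3.6622) = 2.0000 + 0.10270 = 2.1027.
⟨E⟩ = Σ Eᵢ gᵢe^(−Eᵢ/kT) / Z = (0·2.0000 + 0.193·0.10270) / 2.1027 = 0.00943 eV.

0.00943 eV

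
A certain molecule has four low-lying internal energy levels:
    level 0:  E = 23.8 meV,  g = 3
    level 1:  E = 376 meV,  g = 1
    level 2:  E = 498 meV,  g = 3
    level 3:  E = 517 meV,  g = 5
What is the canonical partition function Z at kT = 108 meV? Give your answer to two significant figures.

Z = 2.5

Eᵢ/kT = 0.2204, 3.481, 4.611, 4.787.
Z = Σ gᵢe^(−Eᵢ/kT) = 3·e^(−0.2204) + 1·e^(−3.481) + 3·e^(−4.611) + 5·e^(−4.787) = 2.407 + 0.03078 + 0.02983 + 0.04169 = 2.509.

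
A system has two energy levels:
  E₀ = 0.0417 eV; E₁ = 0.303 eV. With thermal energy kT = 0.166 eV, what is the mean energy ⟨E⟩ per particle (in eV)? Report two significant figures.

Eᵢ/kT = 0.2512, 1.825.
Z = Σ e^(−Eᵢ/kT) = e^(−0.2512) + e^(−1.825) = 0.7779 + 0.1612 = 0.9391.
⟨E⟩ = Σ Eᵢ e^(−Eᵢ/kT) / Z = (0.0417·0.7779 + 0.303·0.1612) / 0.9391 = 0.087 eV.

0.087 eV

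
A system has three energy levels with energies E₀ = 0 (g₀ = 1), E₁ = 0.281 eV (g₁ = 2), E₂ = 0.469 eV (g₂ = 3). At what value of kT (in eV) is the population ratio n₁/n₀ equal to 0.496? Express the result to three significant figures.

0.202 eV

n₁/n₀ = (g₁/g₀) exp[−(E₁−E₀)/kT] = 0.496.
⇒ (E₁−E₀)/kT = ln((2/1)/0.496) = ln(4.0323) = 1.3943.
kT = 0.281 eV / 1.3943 = 0.202 eV.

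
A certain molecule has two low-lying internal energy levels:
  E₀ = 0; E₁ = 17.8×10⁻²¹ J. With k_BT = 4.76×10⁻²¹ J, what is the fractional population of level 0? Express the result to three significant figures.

0.977

Eᵢ/kT = 0, 3.7395.
Z = Σ e^(−Eᵢ/kT) = e^(−0) + e^(−3.7395) = 1.0000 + 0.023766 = 1.0238.
P₀ = e^(−E₀/kT) / Z = 1.0000/1.0238 = 0.977.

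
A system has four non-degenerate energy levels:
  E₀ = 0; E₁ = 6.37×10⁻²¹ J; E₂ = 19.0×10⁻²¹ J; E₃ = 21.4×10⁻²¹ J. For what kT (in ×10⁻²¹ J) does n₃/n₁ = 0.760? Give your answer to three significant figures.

54.8 ×10⁻²¹ J

n₃/n₁ = exp[−(E₃−E₁)/kT] = 0.760.
⇒ (E₃−E₁)/kT = ln(1/0.760) = ln(1.3158) = 0.27444.
kT = 15.03 ×10⁻²¹ J / 0.27444 = 54.8 ×10⁻²¹ J.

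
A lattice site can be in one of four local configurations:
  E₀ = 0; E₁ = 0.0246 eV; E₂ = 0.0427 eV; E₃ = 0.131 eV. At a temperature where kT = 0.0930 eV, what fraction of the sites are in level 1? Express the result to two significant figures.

Eᵢ/kT = 0, 0.2645, 0.4591, 1.409.
Z = Σ e^(−Eᵢ/kT) = e^(−0) + e^(−0.2645) + e^(−0.4591) + e^(−1.409) = 1.000 + 0.7676 + 0.6319 + 0.2444 = 2.644.
P₁ = e^(−E₁/kT) / Z = 0.7676/2.644 = 0.29.

0.29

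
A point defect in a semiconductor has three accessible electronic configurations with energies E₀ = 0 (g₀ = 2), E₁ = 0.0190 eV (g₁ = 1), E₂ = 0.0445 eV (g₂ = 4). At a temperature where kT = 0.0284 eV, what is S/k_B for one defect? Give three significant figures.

Eᵢ/kT = 0, 0.66901, 1.5669.
Z = Σ gᵢe^(−Eᵢ/kT) = 2·e^(−0) + 1·e^(−0.66901) + 4·e^(−1.5669) = 2.0000 + 0.51222 + 0.83476 = 3.3470.
⟨E⟩ = Σ EᵢPᵢ = 0.014006 eV.
S/k_B = ln Z + ⟨E⟩/kT = ln(3.3470) + 0.014006/0.0284 = 1.2081 + 0.49317 = 1.70.

1.70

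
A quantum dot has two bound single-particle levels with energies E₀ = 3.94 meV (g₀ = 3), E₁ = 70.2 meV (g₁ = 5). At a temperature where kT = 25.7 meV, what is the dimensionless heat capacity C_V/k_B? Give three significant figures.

0.663

Eᵢ/kT = 0.15331, 2.7315.
Z = Σ gᵢe^(−Eᵢ/kT) = 3·e^(−0.15331) + 5·e^(−2.7315) = 2.5736 + 0.32561 = 2.8992.
⟨E⟩ = 11.382 meV, ⟨E²⟩ = 567.25 meV².
C_V/k_B = (⟨E²⟩ − ⟨E⟩²)/(kT)² = (567.25 − 129.55)/660.49 = 0.663.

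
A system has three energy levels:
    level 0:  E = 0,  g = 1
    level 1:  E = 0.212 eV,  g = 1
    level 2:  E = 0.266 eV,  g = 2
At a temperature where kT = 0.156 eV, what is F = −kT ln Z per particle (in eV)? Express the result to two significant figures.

Eᵢ/kT = 0, 1.359, 1.705.
Z = Σ gᵢe^(−Eᵢ/kT) = 1·e^(−0) + 1·e^(−1.359) + 2·e^(−1.705) = 1.000 + 0.2569 + 0.3635 = 1.620.
F = −kT ln Z = −0.156 × ln(1.620) = −0.156 × 0.4824 = -0.075 eV.

-0.075 eV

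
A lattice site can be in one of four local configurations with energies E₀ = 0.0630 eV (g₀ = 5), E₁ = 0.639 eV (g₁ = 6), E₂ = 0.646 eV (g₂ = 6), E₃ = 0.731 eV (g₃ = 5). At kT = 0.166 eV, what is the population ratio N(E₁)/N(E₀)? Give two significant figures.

0.037

n₁/n₀ = (g₁/g₀) exp[−(E₁−E₀)/kT] = (6/5) × exp(−(0.5760 eV)/(0.166 eV)) = (6/5) × exp(-3.470) = 0.037.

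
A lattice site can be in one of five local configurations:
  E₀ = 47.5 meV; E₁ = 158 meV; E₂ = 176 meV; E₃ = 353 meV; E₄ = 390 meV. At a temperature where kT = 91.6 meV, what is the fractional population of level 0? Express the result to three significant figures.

Eᵢ/kT = 0.51856, 1.7249, 1.9214, 3.8537, 4.2576.
Z = Σ e^(−Eᵢ/kT) = e^(−0.51856) + e^(−1.7249) + e^(−1.9214) + e^(−3.8537) + e^(−4.2576) = 0.59538 + 0.17819 + 0.14640 + 0.021201 + 0.014156 = 0.95533.
P₀ = e^(−E₀/kT) / Z = 0.59538/0.95533 = 0.623.

0.623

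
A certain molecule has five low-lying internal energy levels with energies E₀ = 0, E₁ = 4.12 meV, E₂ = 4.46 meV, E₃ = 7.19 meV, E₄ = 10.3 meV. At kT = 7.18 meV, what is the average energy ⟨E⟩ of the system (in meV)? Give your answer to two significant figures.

3.6 meV

Eᵢ/kT = 0, 0.5738, 0.6212, 1.001, 1.435.
Z = Σ e^(−Eᵢ/kT) = e^(−0) + e^(−0.5738) + e^(−0.6212) + e^(−1.001) + e^(−1.435) = 1.000 + 0.5634 + 0.5373 + 0.3675 + 0.2381 = 2.706.
⟨E⟩ = Σ Eᵢ e^(−Eᵢ/kT) / Z = (0·1.000 + 4.12·0.5634 + 4.46·0.5373 + 7.19·0.3675 + 10.3·0.2381) / 2.706 = 3.6 meV.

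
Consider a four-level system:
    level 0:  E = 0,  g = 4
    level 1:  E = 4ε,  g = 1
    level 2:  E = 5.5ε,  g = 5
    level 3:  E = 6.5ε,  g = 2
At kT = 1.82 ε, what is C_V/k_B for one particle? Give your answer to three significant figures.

Eᵢ/kT = 0, 2.1978, 3.0220, 3.5714.
Z = Σ gᵢe^(−Eᵢ/kT) = 4·e^(−0) + 1·e^(−2.1978) + 5·e^(−3.0220) + 2·e^(−3.5714) = 4.0000 + 0.11105 + 0.24352 + 0.056233 = 4.4108.
⟨E⟩ = 0.48723 ε, ⟨E²⟩ = 2.6116 ε².
C_V/k_B = (⟨E²⟩ − ⟨E⟩²)/(kT)² = (2.6116 − 0.23739)/3.3124 = 0.717.

0.717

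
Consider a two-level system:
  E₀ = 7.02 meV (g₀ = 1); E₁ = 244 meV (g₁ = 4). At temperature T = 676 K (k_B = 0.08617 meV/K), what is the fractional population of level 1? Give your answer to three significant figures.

0.0640

k_BT = 0.08617 × 676 K = 58.251 meV.
Eᵢ/kT = 0.12051, 4.1888.
Z = Σ gᵢe^(−Eᵢ/kT) = 1·e^(−0.12051) + 4·e^(−4.1888) = 0.88647 + 0.060658 = 0.94713.
P₁ = g₁ e^(−E₁/kT) / Z = 0.060658/0.94713 = 0.0640.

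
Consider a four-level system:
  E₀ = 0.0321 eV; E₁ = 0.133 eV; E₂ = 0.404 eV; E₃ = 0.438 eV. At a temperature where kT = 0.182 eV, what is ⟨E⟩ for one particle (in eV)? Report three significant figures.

Eᵢ/kT = 0.17637, 0.73077, 2.2198, 2.4066.
Z = Σ e^(−Eᵢ/kT) = e^(−0.17637) + e^(−0.73077) + e^(−2.2198) + e^(−2.4066) = 0.83831 + 0.48154 + 0.10863 + 0.090121 = 1.5186.
⟨E⟩ = Σ Eᵢ e^(−Eᵢ/kT) / Z = (0.0321·0.83831 + 0.133·0.48154 + 0.404·0.10863 + 0.438·0.090121) / 1.5186 = 0.115 eV.

0.115 eV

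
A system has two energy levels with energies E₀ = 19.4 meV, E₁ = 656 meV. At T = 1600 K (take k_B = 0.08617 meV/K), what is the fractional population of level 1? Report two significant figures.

k_BT = 0.08617 × 1600 K = 137.9 meV.
Eᵢ/kT = 0.1407, 4.757.
Z = Σ e^(−Eᵢ/kT) = e^(−0.1407) + e^(−4.757) = 0.8687 + 0.008591 = 0.8773.
P₁ = e^(−E₁/kT) / Z = 0.008591/0.8773 = 0.0098.

0.0098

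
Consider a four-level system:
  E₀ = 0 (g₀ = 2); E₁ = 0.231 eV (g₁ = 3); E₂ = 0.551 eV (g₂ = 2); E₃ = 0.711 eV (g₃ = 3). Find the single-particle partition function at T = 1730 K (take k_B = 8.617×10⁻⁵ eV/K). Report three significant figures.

k_BT = 8.617×10⁻⁵ × 1730 K = 0.14907 eV.
Eᵢ/kT = 0, 1.5496, 3.6963, 4.7696.
Z = Σ gᵢe^(−Eᵢ/kT) = 2·e^(−0) + 3·e^(−1.5496) + 2·e^(−3.6963) + 3·e^(−4.7696) = 2.0000 + 0.63700 + 0.049630 + 0.025451 = 2.7121.

Z = 2.71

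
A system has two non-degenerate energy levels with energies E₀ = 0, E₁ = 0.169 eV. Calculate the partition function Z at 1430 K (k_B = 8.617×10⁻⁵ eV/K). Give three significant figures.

Z = 1.25

k_BT = 8.617×10⁻⁵ × 1430 K = 0.12322 eV.
Eᵢ/kT = 0, 1.3715.
Z = Σ e^(−Eᵢ/kT) = e^(−0) + e^(−1.3715) = 1.0000 + 0.25373 = 1.2537.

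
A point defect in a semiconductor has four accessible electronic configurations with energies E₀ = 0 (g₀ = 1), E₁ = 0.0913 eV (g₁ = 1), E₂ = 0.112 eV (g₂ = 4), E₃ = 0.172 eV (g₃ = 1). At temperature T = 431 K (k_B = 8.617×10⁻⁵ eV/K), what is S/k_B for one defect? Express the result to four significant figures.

0.9114

k_BT = 8.617×10⁻⁵ × 431 K = 0.0371393 eV.
Eᵢ/kT = 0, 2.45831, 3.01567, 4.63121.
Z = Σ gᵢe^(−Eᵢ/kT) = 1·e^(−0) + 1·e^(−2.45831) + 4·e^(−3.01567) + 1·e^(−4.63121) = 1.00000 + 0.0855795 + 0.196052 + 0.00974296 = 1.29137.
⟨E⟩ = Σ EᵢPᵢ = 0.0243517 eV.
S/k_B = ln Z + ⟨E⟩/kT = ln(1.29137) + 0.0243517/0.0371393 = 0.255704 + 0.655685 = 0.9114.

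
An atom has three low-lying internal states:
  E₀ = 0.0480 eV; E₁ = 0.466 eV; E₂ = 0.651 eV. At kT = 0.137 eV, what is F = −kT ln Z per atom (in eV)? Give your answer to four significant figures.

Eᵢ/kT = 0.350365, 3.40146, 4.75182.
Z = Σ e^(−Eᵢ/kT) = e^(−0.350365) + e^(−3.40146) + e^(−4.75182) = 0.704431 + 0.0333246 + 0.00863596 = 0.746392.
F = −kT ln Z = −0.137 × ln(0.746392) = −0.137 × -0.292504 = 0.04007 eV.

0.04007 eV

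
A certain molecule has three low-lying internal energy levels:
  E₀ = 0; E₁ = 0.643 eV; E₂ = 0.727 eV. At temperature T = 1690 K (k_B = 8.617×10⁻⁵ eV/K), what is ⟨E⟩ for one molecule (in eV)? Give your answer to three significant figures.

k_BT = 8.617×10⁻⁵ × 1690 K = 0.14563 eV.
Eᵢ/kT = 0, 4.4153, 4.9921.
Z = Σ e^(−Eᵢ/kT) = e^(−0) + e^(−4.4153) + e^(−4.9921) = 1.0000 + 0.012091 + 0.0067914 = 1.0189.
⟨E⟩ = Σ Eᵢ e^(−Eᵢ/kT) / Z = (0·1.0000 + 0.643·0.012091 + 0.727·0.0067914) / 1.0189 = 0.0125 eV.

0.0125 eV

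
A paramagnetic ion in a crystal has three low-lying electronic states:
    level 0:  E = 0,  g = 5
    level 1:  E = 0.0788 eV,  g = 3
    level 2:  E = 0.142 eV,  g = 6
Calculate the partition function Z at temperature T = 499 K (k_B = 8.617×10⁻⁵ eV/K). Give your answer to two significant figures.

k_BT = 8.617×10⁻⁵ × 499 K = 0.04300 eV.
Eᵢ/kT = 0, 1.833, 3.302.
Z = Σ gᵢe^(−Eᵢ/kT) = 5·e^(−0) + 3·e^(−1.833) + 6·e^(−3.302) = 5.000 + 0.4798 + 0.2209 = 5.701.

Z = 5.7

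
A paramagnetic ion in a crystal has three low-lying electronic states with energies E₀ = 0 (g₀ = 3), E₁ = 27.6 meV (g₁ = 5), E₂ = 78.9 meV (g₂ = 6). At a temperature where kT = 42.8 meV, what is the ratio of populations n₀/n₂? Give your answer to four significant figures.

n₀/n₂ = (g₀/g₂) exp[−(E₀−E₂)/kT] = (3/6) × exp(−(-78.9 meV)/(42.8 meV)) = (3/6) × exp(1.84346) = 3.159.

3.159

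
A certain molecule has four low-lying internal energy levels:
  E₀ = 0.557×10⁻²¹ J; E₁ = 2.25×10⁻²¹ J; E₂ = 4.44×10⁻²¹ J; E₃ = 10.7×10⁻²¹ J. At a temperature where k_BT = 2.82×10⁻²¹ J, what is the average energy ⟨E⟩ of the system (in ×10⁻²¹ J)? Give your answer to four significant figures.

Eᵢ/kT = 0.197518, 0.797872, 1.57447, 3.79433.
Z = Σ e^(−Eᵢ/kT) = e^(−0.197518) + e^(−0.797872) + e^(−1.57447) + e^(−3.79433) = 0.820765 + 0.450286 + 0.207117 + 0.0224980 = 1.50067.
⟨E⟩ = Σ Eᵢ e^(−Eᵢ/kT) / Z = (0.557·0.820765 + 2.25·0.450286 + 4.44·0.207117 + 10.7·0.0224980) / 1.50067 = 1.753 ×10⁻²¹ J.

1.753 ×10⁻²¹ J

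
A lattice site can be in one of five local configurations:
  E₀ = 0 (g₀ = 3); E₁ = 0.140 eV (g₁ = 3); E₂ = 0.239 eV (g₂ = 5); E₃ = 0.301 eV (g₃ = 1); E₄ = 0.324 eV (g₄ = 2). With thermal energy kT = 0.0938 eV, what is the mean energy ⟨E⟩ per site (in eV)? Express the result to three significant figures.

Eᵢ/kT = 0, 1.4925, 2.5480, 3.2090, 3.4542.
Z = Σ gᵢe^(−Eᵢ/kT) = 3·e^(−0) + 3·e^(−1.4925) + 5·e^(−2.5480) + 1·e^(−3.2090) + 2·e^(−3.4542) = 3.0000 + 0.67443 + 0.39119 + 0.040397 + 0.063225 = 4.1692.
⟨E⟩ = Σ Eᵢ gᵢe^(−Eᵢ/kT) / Z = (0·3.0000 + 0.140·0.67443 + 0.239·0.39119 + 0.301·0.040397 + 0.324·0.063225) / 4.1692 = 0.0529 eV.

0.0529 eV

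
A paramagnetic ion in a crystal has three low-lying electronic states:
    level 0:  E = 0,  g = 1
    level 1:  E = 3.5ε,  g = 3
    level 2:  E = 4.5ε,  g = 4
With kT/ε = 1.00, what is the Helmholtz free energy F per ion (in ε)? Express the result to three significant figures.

-0.127 ε

Eᵢ/kT = 0, 3.5000, 4.5000.
Z = Σ gᵢe^(−Eᵢ/kT) = 1·e^(−0) + 3·e^(−3.5000) + 4·e^(−4.5000) = 1.0000 + 0.090592 + 0.044436 = 1.1350.
F = −kT ln Z = −1.00 × ln(1.1350) = −1.00 × 0.12663 = -0.127 ε.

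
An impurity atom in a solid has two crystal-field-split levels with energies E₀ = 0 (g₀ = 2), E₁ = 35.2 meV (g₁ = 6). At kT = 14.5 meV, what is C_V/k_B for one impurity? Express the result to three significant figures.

0.975

Eᵢ/kT = 0, 2.4276.
Z = Σ gᵢe^(−Eᵢ/kT) = 2·e^(−0) + 6·e^(−2.4276) = 2.0000 + 0.52949 = 2.5295.
⟨E⟩ = 7.3683 meV, ⟨E²⟩ = 259.36 meV².
C_V/k_B = (⟨E²⟩ − ⟨E⟩²)/(kT)² = (259.36 − 54.292)/210.25 = 0.975.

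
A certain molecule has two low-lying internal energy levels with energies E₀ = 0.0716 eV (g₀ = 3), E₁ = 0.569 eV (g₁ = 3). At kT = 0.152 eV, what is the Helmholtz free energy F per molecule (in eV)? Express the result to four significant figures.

-0.1010 eV

Eᵢ/kT = 0.471053, 3.74342.
Z = Σ gᵢe^(−Eᵢ/kT) = 3·e^(−0.471053) + 3·e^(−3.74342) = 1.87303 + 0.0710190 = 1.94405.
F = −kT ln Z = −0.152 × ln(1.94405) = −0.152 × 0.664773 = -0.1010 eV.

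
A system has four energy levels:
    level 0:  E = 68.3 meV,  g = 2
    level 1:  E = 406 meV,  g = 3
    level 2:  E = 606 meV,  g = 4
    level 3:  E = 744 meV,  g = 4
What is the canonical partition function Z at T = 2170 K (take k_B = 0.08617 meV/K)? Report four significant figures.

k_BT = 0.08617 × 2170 K = 186.989 meV.
Eᵢ/kT = 0.365262, 2.17125, 3.24083, 3.97884.
Z = Σ gᵢe^(−Eᵢ/kT) = 2·e^(−0.365262) + 3·e^(−2.17125) + 4·e^(−3.24083) + 4·e^(−3.97884) = 1.38803 + 0.342105 + 0.156526 + 0.0748293 = 1.96149.

Z = 1.961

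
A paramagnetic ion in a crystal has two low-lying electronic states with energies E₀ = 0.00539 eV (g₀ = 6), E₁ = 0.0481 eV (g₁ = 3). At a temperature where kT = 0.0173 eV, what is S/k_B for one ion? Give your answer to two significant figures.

Eᵢ/kT = 0.3116, 2.780.
Z = Σ gᵢe^(−Eᵢ/kT) = 6·e^(−0.3116) + 3·e^(−2.780) = 4.394 + 0.1861 = 4.580.
⟨E⟩ = Σ EᵢPᵢ = 0.007126 eV.
S/k_B = ln Z + ⟨E⟩/kT = ln(4.580) + 0.007126/0.0173 = 1.522 + 0.4119 = 1.9.

1.9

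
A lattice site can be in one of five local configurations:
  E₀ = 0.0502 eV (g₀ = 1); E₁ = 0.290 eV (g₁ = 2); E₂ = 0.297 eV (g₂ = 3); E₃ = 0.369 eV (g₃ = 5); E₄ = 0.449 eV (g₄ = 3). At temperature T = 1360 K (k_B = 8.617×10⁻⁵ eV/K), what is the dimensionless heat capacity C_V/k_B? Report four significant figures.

1.543

k_BT = 8.617×10⁻⁵ × 1360 K = 0.117191 eV.
Eᵢ/kT = 0.428361, 2.47459, 2.53432, 3.14871, 3.83135.
Z = Σ gᵢe^(−Eᵢ/kT) = 1·e^(−0.428361) + 2·e^(−2.47459) + 3·e^(−2.53432) + 5·e^(−3.14871) + 3·e^(−3.83135) = 0.651576 + 0.168395 + 0.237947 + 0.214537 + 0.0650410 = 1.33750.
⟨E⟩ = 0.194827 eV, ⟨E²⟩ = 0.0591529 eV².
C_V/k_B = (⟨E²⟩ − ⟨E⟩²)/(kT)² = (0.0591529 − 0.0379576)/0.0137337 = 1.543.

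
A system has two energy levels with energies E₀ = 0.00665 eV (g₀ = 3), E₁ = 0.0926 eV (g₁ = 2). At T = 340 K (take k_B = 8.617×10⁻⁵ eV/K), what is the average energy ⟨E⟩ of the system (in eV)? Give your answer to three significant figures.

0.00959 eV

k_BT = 8.617×10⁻⁵ × 340 K = 0.029298 eV.
Eᵢ/kT = 0.22698, 3.1606.
Z = Σ gᵢe^(−Eᵢ/kT) = 3·e^(−0.22698) + 2·e^(−3.1606) = 2.3908 + 0.084801 = 2.4756.
⟨E⟩ = Σ Eᵢ gᵢe^(−Eᵢ/kT) / Z = (0.00665·2.3908 + 0.0926·0.084801) / 2.4756 = 0.00959 eV.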